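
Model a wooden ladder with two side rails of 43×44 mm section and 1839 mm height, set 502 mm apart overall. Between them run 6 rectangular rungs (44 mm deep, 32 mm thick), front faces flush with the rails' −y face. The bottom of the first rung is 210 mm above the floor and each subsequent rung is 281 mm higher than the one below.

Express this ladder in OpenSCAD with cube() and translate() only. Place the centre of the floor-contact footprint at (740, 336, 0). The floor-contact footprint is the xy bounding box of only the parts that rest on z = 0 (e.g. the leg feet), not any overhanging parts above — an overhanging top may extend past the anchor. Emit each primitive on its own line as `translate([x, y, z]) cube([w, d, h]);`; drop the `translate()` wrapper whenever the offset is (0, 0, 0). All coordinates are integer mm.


// rung span = 502 - 2*43 = 416
// rung[k] z = 210 + k*281
translate([489, 314, 0]) cube([43, 44, 1839]);
translate([948, 314, 0]) cube([43, 44, 1839]);
translate([532, 314, 210]) cube([416, 44, 32]);
translate([532, 314, 491]) cube([416, 44, 32]);
translate([532, 314, 772]) cube([416, 44, 32]);
translate([532, 314, 1053]) cube([416, 44, 32]);
translate([532, 314, 1334]) cube([416, 44, 32]);
translate([532, 314, 1615]) cube([416, 44, 32]);


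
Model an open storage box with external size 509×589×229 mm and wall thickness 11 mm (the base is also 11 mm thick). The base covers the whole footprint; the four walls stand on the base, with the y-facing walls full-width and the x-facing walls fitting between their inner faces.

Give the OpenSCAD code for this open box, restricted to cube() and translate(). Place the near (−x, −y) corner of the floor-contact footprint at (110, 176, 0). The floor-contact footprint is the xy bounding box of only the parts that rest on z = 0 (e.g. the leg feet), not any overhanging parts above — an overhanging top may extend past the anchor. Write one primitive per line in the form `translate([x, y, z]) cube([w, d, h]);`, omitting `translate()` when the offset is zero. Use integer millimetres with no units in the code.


translate([110, 176, 0]) cube([509, 589, 11]);
translate([110, 176, 11]) cube([509, 11, 218]);
translate([110, 754, 11]) cube([509, 11, 218]);
translate([110, 187, 11]) cube([11, 567, 218]);
translate([608, 187, 11]) cube([11, 567, 218]);


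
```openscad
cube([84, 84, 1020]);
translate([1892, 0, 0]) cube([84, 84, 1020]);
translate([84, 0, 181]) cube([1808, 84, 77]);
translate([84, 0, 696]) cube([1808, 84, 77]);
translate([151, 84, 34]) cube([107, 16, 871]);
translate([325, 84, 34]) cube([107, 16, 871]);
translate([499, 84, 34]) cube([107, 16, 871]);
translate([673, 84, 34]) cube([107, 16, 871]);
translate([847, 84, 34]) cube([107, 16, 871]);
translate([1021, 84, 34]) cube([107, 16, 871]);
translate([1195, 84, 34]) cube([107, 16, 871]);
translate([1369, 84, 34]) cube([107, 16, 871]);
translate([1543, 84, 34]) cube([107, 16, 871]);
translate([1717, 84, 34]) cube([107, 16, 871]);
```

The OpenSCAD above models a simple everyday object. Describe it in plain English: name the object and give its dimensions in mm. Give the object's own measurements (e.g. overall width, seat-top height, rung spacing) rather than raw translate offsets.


A fence section. Two 84×84 mm posts, 1020 mm tall, stand on the floor with a clear span of 1808 mm between their inner faces. Two horizontal rails of 84×77 mm section span the gap between the posts with their undersides at z = 181 mm and z = 696 mm, flush with the posts' −y face. 10 pickets, each 107 mm wide, 16 mm thick and 871 mm tall, are fixed to the +y face of the rails with their bottoms at z = 34 mm, spaced across the span with a 67 mm gap after the −x post and between neighbouring pickets, with 68 mm left before the +x post.


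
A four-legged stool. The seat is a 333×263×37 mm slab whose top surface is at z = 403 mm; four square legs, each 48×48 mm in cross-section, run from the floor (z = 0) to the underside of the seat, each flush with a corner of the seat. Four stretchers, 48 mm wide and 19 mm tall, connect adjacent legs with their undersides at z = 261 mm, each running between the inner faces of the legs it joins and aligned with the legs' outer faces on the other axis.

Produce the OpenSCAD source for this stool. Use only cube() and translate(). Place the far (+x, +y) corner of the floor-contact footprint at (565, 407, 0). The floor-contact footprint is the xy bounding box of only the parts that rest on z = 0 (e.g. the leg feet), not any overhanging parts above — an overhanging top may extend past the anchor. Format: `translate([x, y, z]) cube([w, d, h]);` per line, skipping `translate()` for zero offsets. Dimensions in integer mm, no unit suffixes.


// leg_h = 403 - 37 = 366
// stretcher span = 333 - 2*48 = 237
translate([232, 144, 366]) cube([333, 263, 37]);
translate([232, 144, 0]) cube([48, 48, 366]);
translate([517, 144, 0]) cube([48, 48, 366]);
translate([232, 359, 0]) cube([48, 48, 366]);
translate([517, 359, 0]) cube([48, 48, 366]);
translate([280, 144, 261]) cube([237, 48, 19]);
translate([280, 359, 261]) cube([237, 48, 19]);
translate([232, 192, 261]) cube([48, 167, 19]);
translate([517, 192, 261]) cube([48, 167, 19]);


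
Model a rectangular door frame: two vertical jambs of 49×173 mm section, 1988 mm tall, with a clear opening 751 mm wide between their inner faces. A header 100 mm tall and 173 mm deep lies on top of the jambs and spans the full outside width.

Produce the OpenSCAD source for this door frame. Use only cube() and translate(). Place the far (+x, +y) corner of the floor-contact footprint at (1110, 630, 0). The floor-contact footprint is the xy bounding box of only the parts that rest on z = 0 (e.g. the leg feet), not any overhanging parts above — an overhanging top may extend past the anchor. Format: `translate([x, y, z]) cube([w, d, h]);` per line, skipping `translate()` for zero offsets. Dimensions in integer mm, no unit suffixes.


translate([261, 457, 0]) cube([49, 173, 1988]);
translate([1061, 457, 0]) cube([49, 173, 1988]);
translate([261, 457, 1988]) cube([849, 173, 100]);


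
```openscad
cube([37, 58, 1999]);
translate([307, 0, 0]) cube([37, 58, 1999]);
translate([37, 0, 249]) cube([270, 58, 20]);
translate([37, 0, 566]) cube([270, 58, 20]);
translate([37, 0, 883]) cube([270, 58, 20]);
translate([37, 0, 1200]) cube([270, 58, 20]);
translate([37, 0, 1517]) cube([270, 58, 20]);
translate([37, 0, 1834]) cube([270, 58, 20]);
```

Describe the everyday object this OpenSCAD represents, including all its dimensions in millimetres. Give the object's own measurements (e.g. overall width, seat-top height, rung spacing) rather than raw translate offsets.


A straight ladder. Two 37×58 mm vertical rails, 1999 mm tall, stand 344 mm apart (outside-to-outside) with their front faces coplanar on the −y side. 6 rungs, each 58 mm deep and 20 mm tall, span between the inner faces of the rails, front faces flush with the rails. The lowest rung's underside is at z = 249 mm and rungs are spaced 317 mm apart (underside to underside).


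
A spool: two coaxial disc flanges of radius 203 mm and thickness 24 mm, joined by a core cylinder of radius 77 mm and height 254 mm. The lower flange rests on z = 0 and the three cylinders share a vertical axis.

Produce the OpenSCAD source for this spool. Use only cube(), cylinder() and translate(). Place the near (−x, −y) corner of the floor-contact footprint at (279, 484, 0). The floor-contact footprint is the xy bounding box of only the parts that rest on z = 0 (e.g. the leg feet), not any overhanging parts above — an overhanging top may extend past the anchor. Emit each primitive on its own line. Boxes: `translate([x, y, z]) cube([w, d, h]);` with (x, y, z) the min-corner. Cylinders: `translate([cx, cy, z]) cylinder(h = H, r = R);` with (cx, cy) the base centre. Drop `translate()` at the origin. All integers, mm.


translate([482, 687, 0]) cylinder(h = 24, r = 203);
translate([482, 687, 24]) cylinder(h = 254, r = 77);
translate([482, 687, 278]) cylinder(h = 24, r = 203);


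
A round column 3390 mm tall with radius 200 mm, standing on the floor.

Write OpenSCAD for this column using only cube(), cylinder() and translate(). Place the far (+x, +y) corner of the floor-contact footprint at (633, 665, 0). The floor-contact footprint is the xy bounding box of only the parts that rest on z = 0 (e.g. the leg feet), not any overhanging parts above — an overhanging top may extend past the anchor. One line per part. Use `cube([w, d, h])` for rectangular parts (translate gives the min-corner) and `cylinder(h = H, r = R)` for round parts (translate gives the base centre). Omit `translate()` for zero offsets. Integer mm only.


translate([433, 465, 0]) cylinder(h = 3390, r = 200);


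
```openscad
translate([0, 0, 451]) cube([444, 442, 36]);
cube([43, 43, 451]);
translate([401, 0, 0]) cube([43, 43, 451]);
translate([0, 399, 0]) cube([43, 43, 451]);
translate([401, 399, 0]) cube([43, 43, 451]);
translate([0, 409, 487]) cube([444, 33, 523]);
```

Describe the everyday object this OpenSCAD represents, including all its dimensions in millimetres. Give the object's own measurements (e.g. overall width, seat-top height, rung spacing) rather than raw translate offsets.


A chair. The seat is a 444×442×36 mm slab with its top at z = 487 mm, on four 43×43 mm corner legs (flush with the seat edges, standing on z = 0). A flat backrest 33 mm thick, 523 mm tall, spans the full seat width and rises from the seat top along its +y edge, rear face flush with the rear of the seat.


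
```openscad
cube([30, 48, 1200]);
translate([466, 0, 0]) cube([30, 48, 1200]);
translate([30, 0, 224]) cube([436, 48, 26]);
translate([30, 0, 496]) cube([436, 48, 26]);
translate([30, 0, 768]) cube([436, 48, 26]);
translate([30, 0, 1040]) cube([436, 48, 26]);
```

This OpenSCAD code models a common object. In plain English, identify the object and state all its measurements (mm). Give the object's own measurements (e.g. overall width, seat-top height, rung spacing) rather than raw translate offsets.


A straight ladder. Two 30×48 mm vertical rails, 1200 mm tall, stand 496 mm apart (outside-to-outside) with their front faces coplanar on the −y side. 4 rungs, each 48 mm deep and 26 mm tall, span between the inner faces of the rails, front faces flush with the rails. The lowest rung's underside is at z = 224 mm and rungs are spaced 272 mm apart (underside to underside).


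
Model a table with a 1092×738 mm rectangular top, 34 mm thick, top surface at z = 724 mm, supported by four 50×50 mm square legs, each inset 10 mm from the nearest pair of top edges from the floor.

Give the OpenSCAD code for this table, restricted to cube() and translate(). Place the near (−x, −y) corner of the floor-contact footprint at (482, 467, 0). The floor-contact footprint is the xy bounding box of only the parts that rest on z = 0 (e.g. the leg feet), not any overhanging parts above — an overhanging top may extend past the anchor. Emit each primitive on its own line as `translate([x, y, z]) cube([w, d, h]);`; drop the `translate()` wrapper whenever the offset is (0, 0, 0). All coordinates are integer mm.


translate([472, 457, 690]) cube([1092, 738, 34]);
translate([482, 467, 0]) cube([50, 50, 690]);
translate([1504, 467, 0]) cube([50, 50, 690]);
translate([482, 1135, 0]) cube([50, 50, 690]);
translate([1504, 1135, 0]) cube([50, 50, 690]);


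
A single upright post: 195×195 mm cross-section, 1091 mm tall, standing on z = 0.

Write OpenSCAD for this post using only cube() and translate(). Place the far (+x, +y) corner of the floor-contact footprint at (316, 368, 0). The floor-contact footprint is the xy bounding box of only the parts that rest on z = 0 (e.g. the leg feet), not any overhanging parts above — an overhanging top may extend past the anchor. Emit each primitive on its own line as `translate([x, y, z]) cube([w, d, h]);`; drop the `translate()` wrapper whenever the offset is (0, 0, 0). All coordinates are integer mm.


translate([121, 173, 0]) cube([195, 195, 1091]);


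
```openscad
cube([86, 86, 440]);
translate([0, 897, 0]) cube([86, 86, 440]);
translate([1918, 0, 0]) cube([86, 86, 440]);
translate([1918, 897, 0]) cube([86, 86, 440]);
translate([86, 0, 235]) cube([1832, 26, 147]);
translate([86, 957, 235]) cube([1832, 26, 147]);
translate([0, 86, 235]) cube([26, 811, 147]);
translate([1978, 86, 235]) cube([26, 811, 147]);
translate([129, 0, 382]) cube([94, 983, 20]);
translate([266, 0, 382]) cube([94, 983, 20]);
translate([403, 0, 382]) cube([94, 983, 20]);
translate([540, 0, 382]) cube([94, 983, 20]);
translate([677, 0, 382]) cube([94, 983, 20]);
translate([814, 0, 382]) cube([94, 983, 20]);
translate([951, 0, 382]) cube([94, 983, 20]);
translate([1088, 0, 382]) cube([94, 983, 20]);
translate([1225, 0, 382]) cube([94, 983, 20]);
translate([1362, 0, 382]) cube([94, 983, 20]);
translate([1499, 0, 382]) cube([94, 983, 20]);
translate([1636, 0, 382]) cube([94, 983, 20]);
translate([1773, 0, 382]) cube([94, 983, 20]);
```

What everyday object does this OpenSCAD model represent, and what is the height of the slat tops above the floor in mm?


A bed frame. The slat-top height is 402 mm.

Four posts, four rails, and a row of slats — a bed frame. Slats sit on the rails at z = 235 + 147 = 382; with slat thickness 20, the top is 402 mm.


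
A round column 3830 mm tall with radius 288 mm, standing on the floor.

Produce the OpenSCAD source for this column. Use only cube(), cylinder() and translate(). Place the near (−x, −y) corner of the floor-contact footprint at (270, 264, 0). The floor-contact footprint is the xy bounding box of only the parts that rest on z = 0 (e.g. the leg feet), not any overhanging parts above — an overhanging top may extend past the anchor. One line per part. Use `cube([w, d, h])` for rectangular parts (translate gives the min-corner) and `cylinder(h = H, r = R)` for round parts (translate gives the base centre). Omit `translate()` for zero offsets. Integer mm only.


translate([558, 552, 0]) cylinder(h = 3830, r = 288);


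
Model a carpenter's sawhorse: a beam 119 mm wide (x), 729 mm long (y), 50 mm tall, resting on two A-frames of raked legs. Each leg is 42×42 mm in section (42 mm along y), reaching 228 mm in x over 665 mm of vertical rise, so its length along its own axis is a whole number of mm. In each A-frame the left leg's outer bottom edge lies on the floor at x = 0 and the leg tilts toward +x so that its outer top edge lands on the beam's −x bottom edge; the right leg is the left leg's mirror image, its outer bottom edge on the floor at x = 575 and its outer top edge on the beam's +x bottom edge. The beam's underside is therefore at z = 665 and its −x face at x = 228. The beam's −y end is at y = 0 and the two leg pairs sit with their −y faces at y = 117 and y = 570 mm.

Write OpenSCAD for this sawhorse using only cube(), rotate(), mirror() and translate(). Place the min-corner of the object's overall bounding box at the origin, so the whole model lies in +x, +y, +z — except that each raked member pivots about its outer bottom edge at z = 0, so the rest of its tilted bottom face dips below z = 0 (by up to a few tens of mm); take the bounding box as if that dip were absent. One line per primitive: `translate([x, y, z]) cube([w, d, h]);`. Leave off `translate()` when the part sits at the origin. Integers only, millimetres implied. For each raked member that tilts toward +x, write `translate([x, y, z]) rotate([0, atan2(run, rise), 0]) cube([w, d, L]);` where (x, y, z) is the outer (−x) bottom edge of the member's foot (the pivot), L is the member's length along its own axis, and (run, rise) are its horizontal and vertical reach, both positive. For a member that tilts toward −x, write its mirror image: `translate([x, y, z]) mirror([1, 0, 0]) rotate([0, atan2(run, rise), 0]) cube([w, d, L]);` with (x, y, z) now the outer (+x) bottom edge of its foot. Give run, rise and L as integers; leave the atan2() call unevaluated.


translate([228, 0, 665]) cube([119, 729, 50]);
translate([0, 117, 0]) rotate([0, atan2(228, 665), 0]) cube([42, 42, 703]);
translate([575, 117, 0]) mirror([1, 0, 0]) rotate([0, atan2(228, 665), 0]) cube([42, 42, 703]);
translate([0, 570, 0]) rotate([0, atan2(228, 665), 0]) cube([42, 42, 703]);
translate([575, 570, 0]) mirror([1, 0, 0]) rotate([0, atan2(228, 665), 0]) cube([42, 42, 703]);


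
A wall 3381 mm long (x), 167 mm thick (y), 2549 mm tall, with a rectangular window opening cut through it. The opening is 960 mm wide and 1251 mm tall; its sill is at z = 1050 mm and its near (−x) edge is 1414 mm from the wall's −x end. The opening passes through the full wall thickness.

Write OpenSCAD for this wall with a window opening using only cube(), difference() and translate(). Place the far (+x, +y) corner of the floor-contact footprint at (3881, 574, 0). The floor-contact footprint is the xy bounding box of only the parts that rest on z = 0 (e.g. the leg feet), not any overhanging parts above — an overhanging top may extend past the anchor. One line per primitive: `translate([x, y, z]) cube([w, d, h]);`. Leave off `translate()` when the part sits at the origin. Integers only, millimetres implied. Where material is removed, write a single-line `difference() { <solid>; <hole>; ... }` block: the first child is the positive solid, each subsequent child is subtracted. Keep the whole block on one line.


difference() { translate([500, 407, 0]) cube([3381, 167, 2549]); translate([1914, 407, 1050]) cube([960, 167, 1251]); }


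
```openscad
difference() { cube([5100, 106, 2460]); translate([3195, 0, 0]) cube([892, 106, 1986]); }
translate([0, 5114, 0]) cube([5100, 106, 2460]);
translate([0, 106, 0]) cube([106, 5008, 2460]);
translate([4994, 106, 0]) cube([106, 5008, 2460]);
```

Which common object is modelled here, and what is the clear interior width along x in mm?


A single room. The interior width is 4888 mm.

Four walls enclosing a rectangle with a door in the front wall — a room. Outside width 5100 minus two 106 mm walls gives 4888 mm.


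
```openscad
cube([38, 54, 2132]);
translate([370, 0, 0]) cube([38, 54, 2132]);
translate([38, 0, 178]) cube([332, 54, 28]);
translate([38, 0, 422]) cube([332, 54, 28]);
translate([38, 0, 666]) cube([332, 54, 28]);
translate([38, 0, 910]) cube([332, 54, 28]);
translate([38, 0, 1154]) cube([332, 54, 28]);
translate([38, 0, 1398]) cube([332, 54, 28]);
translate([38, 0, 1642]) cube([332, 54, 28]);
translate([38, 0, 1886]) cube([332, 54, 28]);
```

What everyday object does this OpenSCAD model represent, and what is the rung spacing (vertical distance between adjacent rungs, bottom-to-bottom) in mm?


A ladder. The rung spacing is 244 mm.

Two tall 38×54 posts with 8 short bars between them — a ladder. Adjacent rungs sit at z = 178 and z = 422, so the spacing is 422 − 178 = 244 mm.


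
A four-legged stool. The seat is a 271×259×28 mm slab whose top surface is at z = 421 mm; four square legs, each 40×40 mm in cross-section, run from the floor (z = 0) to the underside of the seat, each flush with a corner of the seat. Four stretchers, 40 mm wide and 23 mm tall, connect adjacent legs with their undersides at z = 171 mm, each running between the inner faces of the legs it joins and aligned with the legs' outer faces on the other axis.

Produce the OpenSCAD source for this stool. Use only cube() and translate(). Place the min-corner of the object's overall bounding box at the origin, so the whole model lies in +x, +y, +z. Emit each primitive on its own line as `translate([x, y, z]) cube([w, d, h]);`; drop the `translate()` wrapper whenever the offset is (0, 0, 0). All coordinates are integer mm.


translate([0, 0, 393]) cube([271, 259, 28]);
cube([40, 40, 393]);
translate([231, 0, 0]) cube([40, 40, 393]);
translate([0, 219, 0]) cube([40, 40, 393]);
translate([231, 219, 0]) cube([40, 40, 393]);
translate([40, 0, 171]) cube([191, 40, 23]);
translate([40, 219, 171]) cube([191, 40, 23]);
translate([0, 40, 171]) cube([40, 179, 23]);
translate([231, 40, 171]) cube([40, 179, 23]);


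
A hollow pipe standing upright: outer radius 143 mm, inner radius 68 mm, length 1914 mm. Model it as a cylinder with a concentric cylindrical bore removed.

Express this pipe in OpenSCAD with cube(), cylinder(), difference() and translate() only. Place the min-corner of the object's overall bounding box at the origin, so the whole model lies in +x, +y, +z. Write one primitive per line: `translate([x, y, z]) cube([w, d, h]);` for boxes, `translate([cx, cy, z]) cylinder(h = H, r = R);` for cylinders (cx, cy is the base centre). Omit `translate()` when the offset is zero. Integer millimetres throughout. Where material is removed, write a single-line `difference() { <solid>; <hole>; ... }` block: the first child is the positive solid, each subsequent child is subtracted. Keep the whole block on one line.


difference() { translate([143, 143, 0]) cylinder(h = 1914, r = 143); translate([143, 143, 0]) cylinder(h = 1914, r = 68); }


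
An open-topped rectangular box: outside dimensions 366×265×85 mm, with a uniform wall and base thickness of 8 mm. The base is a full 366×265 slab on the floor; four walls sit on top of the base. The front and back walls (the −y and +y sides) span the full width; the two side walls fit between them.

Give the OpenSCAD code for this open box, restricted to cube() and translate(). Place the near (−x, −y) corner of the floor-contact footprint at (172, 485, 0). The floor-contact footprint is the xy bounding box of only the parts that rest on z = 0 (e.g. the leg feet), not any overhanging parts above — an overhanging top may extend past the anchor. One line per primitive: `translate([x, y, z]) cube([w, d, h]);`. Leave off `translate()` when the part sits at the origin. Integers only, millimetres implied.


translate([172, 485, 0]) cube([366, 265, 8]);
translate([172, 485, 8]) cube([366, 8, 77]);
translate([172, 742, 8]) cube([366, 8, 77]);
translate([172, 493, 8]) cube([8, 249, 77]);
translate([530, 493, 8]) cube([8, 249, 77]);


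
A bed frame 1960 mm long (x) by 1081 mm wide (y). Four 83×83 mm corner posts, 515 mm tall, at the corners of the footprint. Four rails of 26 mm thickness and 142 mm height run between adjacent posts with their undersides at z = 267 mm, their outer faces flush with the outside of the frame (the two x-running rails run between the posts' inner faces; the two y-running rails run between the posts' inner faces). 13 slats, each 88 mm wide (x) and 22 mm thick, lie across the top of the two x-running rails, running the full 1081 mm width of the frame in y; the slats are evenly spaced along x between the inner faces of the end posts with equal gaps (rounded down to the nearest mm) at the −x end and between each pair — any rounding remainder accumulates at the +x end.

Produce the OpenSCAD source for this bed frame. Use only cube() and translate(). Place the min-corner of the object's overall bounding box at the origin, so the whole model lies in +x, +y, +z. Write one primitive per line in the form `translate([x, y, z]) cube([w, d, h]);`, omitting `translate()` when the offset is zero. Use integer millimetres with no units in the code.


cube([83, 83, 515]);
translate([0, 998, 0]) cube([83, 83, 515]);
translate([1877, 0, 0]) cube([83, 83, 515]);
translate([1877, 998, 0]) cube([83, 83, 515]);
translate([83, 0, 267]) cube([1794, 26, 142]);
translate([83, 1055, 267]) cube([1794, 26, 142]);
translate([0, 83, 267]) cube([26, 915, 142]);
translate([1934, 83, 267]) cube([26, 915, 142]);
translate([129, 0, 409]) cube([88, 1081, 22]);
translate([263, 0, 409]) cube([88, 1081, 22]);
translate([397, 0, 409]) cube([88, 1081, 22]);
translate([531, 0, 409]) cube([88, 1081, 22]);
translate([665, 0, 409]) cube([88, 1081, 22]);
translate([799, 0, 409]) cube([88, 1081, 22]);
translate([933, 0, 409]) cube([88, 1081, 22]);
translate([1067, 0, 409]) cube([88, 1081, 22]);
translate([1201, 0, 409]) cube([88, 1081, 22]);
translate([1335, 0, 409]) cube([88, 1081, 22]);
translate([1469, 0, 409]) cube([88, 1081, 22]);
translate([1603, 0, 409]) cube([88, 1081, 22]);
translate([1737, 0, 409]) cube([88, 1081, 22]);


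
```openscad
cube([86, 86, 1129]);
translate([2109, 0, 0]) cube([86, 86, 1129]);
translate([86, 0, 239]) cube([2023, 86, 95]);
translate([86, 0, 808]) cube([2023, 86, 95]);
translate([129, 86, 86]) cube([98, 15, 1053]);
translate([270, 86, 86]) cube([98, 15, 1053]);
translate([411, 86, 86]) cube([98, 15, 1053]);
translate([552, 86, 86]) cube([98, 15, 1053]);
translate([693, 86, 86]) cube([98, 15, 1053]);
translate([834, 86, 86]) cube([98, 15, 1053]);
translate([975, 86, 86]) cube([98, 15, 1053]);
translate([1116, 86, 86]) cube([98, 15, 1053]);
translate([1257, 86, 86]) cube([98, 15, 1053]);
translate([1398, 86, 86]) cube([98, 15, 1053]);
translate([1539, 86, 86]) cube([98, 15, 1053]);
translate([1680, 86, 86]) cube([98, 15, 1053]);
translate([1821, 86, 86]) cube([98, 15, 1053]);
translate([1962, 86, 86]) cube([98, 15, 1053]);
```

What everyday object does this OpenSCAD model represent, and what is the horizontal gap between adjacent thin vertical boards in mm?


A fence section. The picket gap is 43 mm.

Two posts, two rails, 14 pickets — a fence section. Span 2023 mm holds 14 pickets of 98 mm with 15 equal gaps: ⌊(2023 − 14·98) / 15⌋ = 43 mm.


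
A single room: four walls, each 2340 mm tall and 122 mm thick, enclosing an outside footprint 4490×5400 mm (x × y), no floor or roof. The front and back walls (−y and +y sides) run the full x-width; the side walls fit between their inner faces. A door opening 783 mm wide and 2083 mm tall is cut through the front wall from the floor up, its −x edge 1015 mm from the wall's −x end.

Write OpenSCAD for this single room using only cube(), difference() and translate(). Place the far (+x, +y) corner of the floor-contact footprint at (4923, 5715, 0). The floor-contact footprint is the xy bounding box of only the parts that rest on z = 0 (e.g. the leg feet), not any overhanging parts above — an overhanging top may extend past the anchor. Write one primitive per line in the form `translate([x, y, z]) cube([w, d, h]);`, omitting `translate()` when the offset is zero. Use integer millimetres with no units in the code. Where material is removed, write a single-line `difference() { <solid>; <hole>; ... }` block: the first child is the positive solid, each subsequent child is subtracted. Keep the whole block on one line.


difference() { translate([433, 315, 0]) cube([4490, 122, 2340]); translate([1448, 315, 0]) cube([783, 122, 2083]); }
translate([433, 5593, 0]) cube([4490, 122, 2340]);
translate([433, 437, 0]) cube([122, 5156, 2340]);
translate([4801, 437, 0]) cube([122, 5156, 2340]);


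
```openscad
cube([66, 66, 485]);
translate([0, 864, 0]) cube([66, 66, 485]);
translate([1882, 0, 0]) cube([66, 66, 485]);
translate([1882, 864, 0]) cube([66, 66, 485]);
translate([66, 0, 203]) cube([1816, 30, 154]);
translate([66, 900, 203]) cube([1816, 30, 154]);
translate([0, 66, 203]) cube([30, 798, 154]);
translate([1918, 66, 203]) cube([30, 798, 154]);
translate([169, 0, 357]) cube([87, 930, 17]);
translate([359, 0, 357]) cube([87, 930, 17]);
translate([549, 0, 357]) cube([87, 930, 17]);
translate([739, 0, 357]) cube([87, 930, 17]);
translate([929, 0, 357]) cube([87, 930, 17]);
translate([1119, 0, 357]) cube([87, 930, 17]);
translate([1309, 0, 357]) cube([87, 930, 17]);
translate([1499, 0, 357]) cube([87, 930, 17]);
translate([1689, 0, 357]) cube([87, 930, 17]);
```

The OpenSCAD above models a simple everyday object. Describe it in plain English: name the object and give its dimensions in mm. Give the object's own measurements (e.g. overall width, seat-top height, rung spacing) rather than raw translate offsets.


A bed frame 1948 mm long (x) by 930 mm wide (y). Four 66×66 mm corner posts, 485 mm tall, at the corners of the footprint. Four rails of 30 mm thickness and 154 mm height run between adjacent posts with their undersides at z = 203 mm, their outer faces flush with the outside of the frame (the two x-running rails run between the posts' inner faces; the two y-running rails run between the posts' inner faces). 9 slats, each 87 mm wide (x) and 17 mm thick, lie across the top of the two x-running rails, running the full 930 mm width of the frame in y; along x they sit between the end posts with a 103 mm gap after the −x posts and between neighbouring slats, leaving 106 mm before the +x posts.


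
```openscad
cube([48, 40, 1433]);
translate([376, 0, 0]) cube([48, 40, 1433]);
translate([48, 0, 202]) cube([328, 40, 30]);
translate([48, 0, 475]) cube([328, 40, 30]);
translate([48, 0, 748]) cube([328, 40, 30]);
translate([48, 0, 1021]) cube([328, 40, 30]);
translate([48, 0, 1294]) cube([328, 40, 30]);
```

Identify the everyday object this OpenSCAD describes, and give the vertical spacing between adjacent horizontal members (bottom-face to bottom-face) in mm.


A ladder. The rung spacing is 273 mm.

Two tall 48×40 posts with 5 short bars between them — a ladder. Adjacent rungs sit at z = 202 and z = 475, so the spacing is 475 − 202 = 273 mm.


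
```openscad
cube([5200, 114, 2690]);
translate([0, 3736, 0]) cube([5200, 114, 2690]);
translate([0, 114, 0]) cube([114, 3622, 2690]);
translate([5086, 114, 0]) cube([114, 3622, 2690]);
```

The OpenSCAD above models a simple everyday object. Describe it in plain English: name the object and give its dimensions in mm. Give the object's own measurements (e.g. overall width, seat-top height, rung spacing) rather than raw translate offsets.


The wall frame of a small rectangular building: four walls, each 2690 mm tall and 114 mm thick, enclosing a footprint 5200 mm (x) by 3850 mm (y) outside-to-outside, with no floor or roof. The front and back walls (the −y and +y sides) span the full width; the two side walls fit between them.


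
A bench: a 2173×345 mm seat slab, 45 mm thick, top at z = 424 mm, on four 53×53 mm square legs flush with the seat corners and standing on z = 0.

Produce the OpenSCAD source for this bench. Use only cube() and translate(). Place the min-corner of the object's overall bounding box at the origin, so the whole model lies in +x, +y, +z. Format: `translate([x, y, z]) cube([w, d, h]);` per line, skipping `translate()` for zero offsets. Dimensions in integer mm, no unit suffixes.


translate([0, 0, 379]) cube([2173, 345, 45]);
cube([53, 53, 379]);
translate([0, 292, 0]) cube([53, 53, 379]);
translate([2120, 0, 0]) cube([53, 53, 379]);
translate([2120, 292, 0]) cube([53, 53, 379]);


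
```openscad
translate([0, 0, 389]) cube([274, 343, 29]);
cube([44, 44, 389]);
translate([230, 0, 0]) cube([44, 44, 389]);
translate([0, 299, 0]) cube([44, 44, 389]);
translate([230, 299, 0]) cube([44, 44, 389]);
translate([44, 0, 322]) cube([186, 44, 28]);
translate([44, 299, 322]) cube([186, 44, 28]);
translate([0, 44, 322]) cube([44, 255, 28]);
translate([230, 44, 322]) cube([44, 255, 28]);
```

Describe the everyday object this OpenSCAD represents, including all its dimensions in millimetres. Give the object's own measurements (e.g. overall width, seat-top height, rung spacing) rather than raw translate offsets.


A four-legged stool. The seat is a 274×343×29 mm slab whose top surface is at z = 418 mm; four square legs, each 44×44 mm in cross-section, run from the floor (z = 0) to the underside of the seat, each flush with a corner of the seat. Four stretchers, 44 mm wide and 28 mm tall, connect adjacent legs with their undersides at z = 322 mm, each running between the inner faces of the legs it joins and aligned with the legs' outer faces on the other axis.


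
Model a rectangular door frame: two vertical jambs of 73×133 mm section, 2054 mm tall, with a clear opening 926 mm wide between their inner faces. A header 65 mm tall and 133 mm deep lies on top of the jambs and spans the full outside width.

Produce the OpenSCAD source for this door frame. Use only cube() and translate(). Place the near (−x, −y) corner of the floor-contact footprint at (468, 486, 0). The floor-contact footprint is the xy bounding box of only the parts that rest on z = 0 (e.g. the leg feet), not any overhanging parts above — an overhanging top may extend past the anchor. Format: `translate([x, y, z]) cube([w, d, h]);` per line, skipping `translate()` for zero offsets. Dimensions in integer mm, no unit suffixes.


translate([468, 486, 0]) cube([73, 133, 2054]);
translate([1467, 486, 0]) cube([73, 133, 2054]);
translate([468, 486, 2054]) cube([1072, 133, 65]);


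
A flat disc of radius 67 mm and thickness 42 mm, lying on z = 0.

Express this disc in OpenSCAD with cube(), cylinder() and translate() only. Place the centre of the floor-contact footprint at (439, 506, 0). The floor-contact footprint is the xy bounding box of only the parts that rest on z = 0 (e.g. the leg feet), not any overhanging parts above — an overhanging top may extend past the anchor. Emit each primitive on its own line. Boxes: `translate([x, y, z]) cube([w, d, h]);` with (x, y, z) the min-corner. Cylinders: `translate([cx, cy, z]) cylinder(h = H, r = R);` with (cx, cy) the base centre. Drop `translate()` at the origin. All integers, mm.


translate([439, 506, 0]) cylinder(h = 42, r = 67);


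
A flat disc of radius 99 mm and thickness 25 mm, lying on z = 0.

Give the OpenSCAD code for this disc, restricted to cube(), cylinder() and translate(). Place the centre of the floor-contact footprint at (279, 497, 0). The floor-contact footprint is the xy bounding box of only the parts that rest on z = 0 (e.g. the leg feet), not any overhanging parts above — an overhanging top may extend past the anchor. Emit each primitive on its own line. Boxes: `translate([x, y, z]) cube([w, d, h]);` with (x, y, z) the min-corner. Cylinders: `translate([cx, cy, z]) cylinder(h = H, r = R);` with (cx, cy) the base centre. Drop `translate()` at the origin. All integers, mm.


translate([279, 497, 0]) cylinder(h = 25, r = 99);


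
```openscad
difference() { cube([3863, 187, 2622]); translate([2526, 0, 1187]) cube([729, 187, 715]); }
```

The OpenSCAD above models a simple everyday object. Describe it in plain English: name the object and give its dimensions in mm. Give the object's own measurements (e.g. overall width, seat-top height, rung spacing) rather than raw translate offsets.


A wall 3863 mm long (x), 187 mm thick (y), 2622 mm tall, with a rectangular window opening cut through it. The opening is 729 mm wide and 715 mm tall; its sill is at z = 1187 mm and its near (−x) edge is 2526 mm from the wall's −x end. The opening passes through the full wall thickness.


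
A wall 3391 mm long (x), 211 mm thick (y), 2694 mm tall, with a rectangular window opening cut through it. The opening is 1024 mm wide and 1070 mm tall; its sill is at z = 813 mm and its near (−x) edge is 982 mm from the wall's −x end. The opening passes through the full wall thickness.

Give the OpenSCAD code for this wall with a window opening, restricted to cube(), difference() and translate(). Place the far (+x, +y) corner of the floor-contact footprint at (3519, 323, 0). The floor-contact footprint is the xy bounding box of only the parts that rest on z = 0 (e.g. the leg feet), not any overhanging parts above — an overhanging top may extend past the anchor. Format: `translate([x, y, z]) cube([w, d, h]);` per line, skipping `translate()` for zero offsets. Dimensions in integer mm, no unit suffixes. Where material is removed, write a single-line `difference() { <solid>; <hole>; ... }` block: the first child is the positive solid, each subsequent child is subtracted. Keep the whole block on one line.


difference() { translate([128, 112, 0]) cube([3391, 211, 2694]); translate([1110, 112, 813]) cube([1024, 211, 1070]); }


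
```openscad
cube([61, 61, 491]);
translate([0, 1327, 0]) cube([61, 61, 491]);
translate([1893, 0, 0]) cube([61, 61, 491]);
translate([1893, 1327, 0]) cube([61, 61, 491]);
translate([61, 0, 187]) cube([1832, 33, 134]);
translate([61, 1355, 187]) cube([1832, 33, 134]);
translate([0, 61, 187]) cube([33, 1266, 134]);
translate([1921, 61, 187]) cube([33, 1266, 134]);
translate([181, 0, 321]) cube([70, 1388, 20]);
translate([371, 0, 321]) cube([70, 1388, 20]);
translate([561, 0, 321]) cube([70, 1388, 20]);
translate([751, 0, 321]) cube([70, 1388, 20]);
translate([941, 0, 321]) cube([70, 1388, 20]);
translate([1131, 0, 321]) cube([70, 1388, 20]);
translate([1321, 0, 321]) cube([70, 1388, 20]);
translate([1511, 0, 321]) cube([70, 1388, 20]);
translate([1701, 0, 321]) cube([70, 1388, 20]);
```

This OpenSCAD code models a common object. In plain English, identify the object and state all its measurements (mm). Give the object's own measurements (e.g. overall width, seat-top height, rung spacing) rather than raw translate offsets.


A bed frame 1954 mm long (x) by 1388 mm wide (y). Four 61×61 mm corner posts, 491 mm tall, at the corners of the footprint. Four rails of 33 mm thickness and 134 mm height run between adjacent posts with their undersides at z = 187 mm, their outer faces flush with the outside of the frame (the two x-running rails run between the posts' inner faces; the two y-running rails run between the posts' inner faces). 9 slats, each 70 mm wide (x) and 20 mm thick, lie across the top of the two x-running rails, running the full 1388 mm width of the frame in y; along x they sit between the end posts with a 120 mm gap after the −x posts and between neighbouring slats, leaving 122 mm before the +x posts.


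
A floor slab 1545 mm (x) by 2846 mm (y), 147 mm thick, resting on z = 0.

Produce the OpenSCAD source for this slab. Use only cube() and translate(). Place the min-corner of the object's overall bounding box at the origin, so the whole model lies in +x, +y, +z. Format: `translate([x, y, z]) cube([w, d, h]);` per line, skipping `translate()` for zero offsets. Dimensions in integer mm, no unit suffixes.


cube([1545, 2846, 147]);


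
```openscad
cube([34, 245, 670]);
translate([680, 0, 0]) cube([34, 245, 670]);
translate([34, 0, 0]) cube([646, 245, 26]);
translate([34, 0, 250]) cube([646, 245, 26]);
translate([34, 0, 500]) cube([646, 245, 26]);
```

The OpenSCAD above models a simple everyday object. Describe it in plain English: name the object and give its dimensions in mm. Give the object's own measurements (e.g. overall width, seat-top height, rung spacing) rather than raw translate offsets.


An open bookshelf. Two side panels, each 34 mm thick, 245 mm deep and 670 mm tall, stand 714 mm apart (outside-to-outside). Between them sit 3 shelves, each 26 mm thick and 245 mm deep, spanning the full gap between the sides. The bottom shelf rests on the floor (its underside at z = 0) and the clear gap between one shelf's top and the next shelf's underside is 224 mm.


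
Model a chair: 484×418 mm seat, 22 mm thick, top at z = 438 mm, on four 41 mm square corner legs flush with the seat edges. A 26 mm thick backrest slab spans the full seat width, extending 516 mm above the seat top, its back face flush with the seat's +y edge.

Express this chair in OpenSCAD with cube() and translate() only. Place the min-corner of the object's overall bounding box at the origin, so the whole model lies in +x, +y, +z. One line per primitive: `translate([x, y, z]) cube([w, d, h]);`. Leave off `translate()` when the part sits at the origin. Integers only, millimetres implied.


// leg_h = 438 - 22 = 416
translate([0, 0, 416]) cube([484, 418, 22]);
cube([41, 41, 416]);
translate([443, 0, 0]) cube([41, 41, 416]);
translate([0, 377, 0]) cube([41, 41, 416]);
translate([443, 377, 0]) cube([41, 41, 416]);
translate([0, 392, 438]) cube([484, 26, 516]);


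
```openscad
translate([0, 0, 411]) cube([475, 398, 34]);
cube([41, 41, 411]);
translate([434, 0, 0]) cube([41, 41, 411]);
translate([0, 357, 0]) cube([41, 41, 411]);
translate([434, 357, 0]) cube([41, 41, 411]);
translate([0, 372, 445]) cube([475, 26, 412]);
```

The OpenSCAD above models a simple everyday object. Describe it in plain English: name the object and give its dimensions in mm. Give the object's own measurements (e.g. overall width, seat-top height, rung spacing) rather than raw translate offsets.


A chair. The seat is a 475×398×34 mm slab with its top at z = 445 mm, on four 41×41 mm corner legs (flush with the seat edges, standing on z = 0). A flat backrest 26 mm thick, 412 mm tall, spans the full seat width and rises from the seat top along its +y edge, rear face flush with the rear of the seat.
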